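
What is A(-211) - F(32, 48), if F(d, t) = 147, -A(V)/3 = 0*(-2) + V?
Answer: 486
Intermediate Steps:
A(V) = -3*V (A(V) = -3*(0*(-2) + V) = -3*(0 + V) = -3*V)
A(-211) - F(32, 48) = -3*(-211) - 1*147 = 633 - 147 = 486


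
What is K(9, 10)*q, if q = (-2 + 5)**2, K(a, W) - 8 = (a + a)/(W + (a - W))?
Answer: 90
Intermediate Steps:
K(a, W) = 10 (K(a, W) = 8 + (a + a)/(W + (a - W)) = 8 + (2*a)/a = 8 + 2 = 10)
q = 9 (q = 3**2 = 9)
K(9, 10)*q = 10*9 = 90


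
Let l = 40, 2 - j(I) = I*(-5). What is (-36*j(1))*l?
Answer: -10080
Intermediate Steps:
j(I) = 2 + 5*I (j(I) = 2 - I*(-5) = 2 - (-5)*I = 2 + 5*I)
(-36*j(1))*l = -36*(2 + 5*1)*40 = -36*(2 + 5)*40 = -36*7*40 = -252*40 = -10080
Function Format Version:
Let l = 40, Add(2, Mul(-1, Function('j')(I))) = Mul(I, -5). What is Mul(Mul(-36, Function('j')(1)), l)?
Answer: -10080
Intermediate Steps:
Function('j')(I) = Add(2, Mul(5, I)) (Function('j')(I) = Add(2, Mul(-1, Mul(I, -5))) = Add(2, Mul(-1, Mul(-5, I))) = Add(2, Mul(5, I)))
Mul(Mul(-36, Function('j')(1)), l) = Mul(Mul(-36, Add(2, Mul(5, 1))), 40) = Mul(Mul(-36, Add(2, 5)), 40) = Mul(Mul(-36, 7), 40) = Mul(-252, 40) = -10080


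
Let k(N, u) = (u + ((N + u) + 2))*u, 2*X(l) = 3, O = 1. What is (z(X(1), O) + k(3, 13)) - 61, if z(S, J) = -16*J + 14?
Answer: 340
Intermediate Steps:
X(l) = 3/2 (X(l) = (½)*3 = 3/2)
k(N, u) = u*(2 + N + 2*u) (k(N, u) = (u + (2 + N + u))*u = (2 + N + 2*u)*u = u*(2 + N + 2*u))
z(S, J) = 14 - 16*J
(z(X(1), O) + k(3, 13)) - 61 = ((14 - 16*1) + 13*(2 + 3 + 2*13)) - 61 = ((14 - 16) + 13*(2 + 3 + 26)) - 61 = (-2 + 13*31) - 61 = (-2 + 403) - 61 = 401 - 61 = 340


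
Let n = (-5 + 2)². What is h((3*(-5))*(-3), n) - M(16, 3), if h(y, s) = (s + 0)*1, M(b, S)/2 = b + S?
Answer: -29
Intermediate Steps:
M(b, S) = 2*S + 2*b (M(b, S) = 2*(b + S) = 2*(S + b) = 2*S + 2*b)
n = 9 (n = (-3)² = 9)
h(y, s) = s (h(y, s) = s*1 = s)
h((3*(-5))*(-3), n) - M(16, 3) = 9 - (2*3 + 2*16) = 9 - (6 + 32) = 9 - 1*38 = 9 - 38 = -29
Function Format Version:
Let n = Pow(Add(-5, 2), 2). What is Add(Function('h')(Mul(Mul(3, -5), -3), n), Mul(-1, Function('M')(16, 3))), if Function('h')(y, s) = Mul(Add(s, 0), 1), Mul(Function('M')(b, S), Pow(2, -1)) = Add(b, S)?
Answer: -29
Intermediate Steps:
Function('M')(b, S) = Add(Mul(2, S), Mul(2, b)) (Function('M')(b, S) = Mul(2, Add(b, S)) = Mul(2, Add(S, b)) = Add(Mul(2, S), Mul(2, b)))
n = 9 (n = Pow(-3, 2) = 9)
Function('h')(y, s) = s (Function('h')(y, s) = Mul(s, 1) = s)
Add(Function('h')(Mul(Mul(3, -5), -3), n), Mul(-1, Function('M')(16, 3))) = Add(9, Mul(-1, Add(Mul(2, 3), Mul(2, 16)))) = Add(9, Mul(-1, Add(6, 32))) = Add(9, Mul(-1, 38)) = Add(9, -38) = -29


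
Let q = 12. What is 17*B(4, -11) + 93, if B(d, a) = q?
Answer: 297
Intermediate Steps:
B(d, a) = 12
17*B(4, -11) + 93 = 17*12 + 93 = 204 + 93 = 297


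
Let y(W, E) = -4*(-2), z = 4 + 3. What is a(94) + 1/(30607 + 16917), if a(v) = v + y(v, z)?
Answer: 4847449/47524 ≈ 102.00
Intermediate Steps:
z = 7
y(W, E) = 8
a(v) = 8 + v (a(v) = v + 8 = 8 + v)
a(94) + 1/(30607 + 16917) = (8 + 94) + 1/(30607 + 16917) = 102 + 1/47524 = 4847449/47524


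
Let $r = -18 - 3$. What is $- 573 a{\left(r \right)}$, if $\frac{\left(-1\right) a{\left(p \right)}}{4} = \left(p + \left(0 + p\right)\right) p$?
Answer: $2021544$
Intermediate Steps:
$r = -21$ ($r = -18 - 3 = -21$)
$a{\left(p \right)} = - 8 p^{2}$ ($a{\left(p \right)} = - 4 \left(p + \left(0 + p\right)\right) p = - 4 \left(p + p\right) p = - 4 \cdot 2 p p = - 4 \cdot 2 p^{2} = - 8 p^{2}$)
$- 573 a{\left(r \right)} = - 573 \left(- 8 \left(-21\right)^{2}\right) = - 573 \left(\left(-8\right) 441\right) = \left(-573\right) \left(-3528\right) = 2021544$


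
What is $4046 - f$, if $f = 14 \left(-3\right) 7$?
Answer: $4340$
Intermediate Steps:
$f = -294$ ($f = \left(-42\right) 7 = -294$)
$4046 - f = 4046 - -294 = 4046 + 294 = 4340$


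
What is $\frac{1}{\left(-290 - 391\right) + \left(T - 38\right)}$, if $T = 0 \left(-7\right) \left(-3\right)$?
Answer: $- \frac{1}{719} \approx -0.0013908$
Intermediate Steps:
$T = 0$ ($T = 0 \left(-3\right) = 0$)
$\frac{1}{\left(-290 - 391\right) + \left(T - 38\right)} = \frac{1}{\left(-290 - 391\right) + \left(0 - 38\right)} = \frac{1}{-681 - 38} = \frac{1}{-719} = - \frac{1}{719}$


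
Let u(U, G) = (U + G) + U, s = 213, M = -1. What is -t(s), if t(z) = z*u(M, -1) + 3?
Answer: 636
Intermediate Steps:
u(U, G) = G + 2*U (u(U, G) = (G + U) + U = G + 2*U)
t(z) = 3 - 3*z (t(z) = z*(-1 + 2*(-1)) + 3 = z*(-1 - 2) + 3 = z*(-3) + 3 = -3*z + 3 = 3 - 3*z)
-t(s) = -(3 - 3*213) = -(3 - 639) = -1*(-636) = 636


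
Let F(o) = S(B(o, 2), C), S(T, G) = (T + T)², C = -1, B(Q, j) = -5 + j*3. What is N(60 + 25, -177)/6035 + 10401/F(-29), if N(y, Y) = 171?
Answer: 62770719/24140 ≈ 2600.3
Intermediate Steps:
B(Q, j) = -5 + 3*j
S(T, G) = 4*T² (S(T, G) = (2*T)² = 4*T²)
F(o) = 4 (F(o) = 4*(-5 + 3*2)² = 4*(-5 + 6)² = 4*1² = 4*1 = 4)
N(60 + 25, -177)/6035 + 10401/F(-29) = 171/6035 + 10401/4 = 62770719/24140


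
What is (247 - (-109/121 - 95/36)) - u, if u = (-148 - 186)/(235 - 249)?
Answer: 6912005/30492 ≈ 226.68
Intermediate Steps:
u = 167/7 (u = -334/(-14) = -334*(-1/14) = 167/7 ≈ 23.857)
(247 - (-109/121 - 95/36)) - u = (247 - (-109/121 - 95/36)) - 1*167/7 = (247 - (-109*1/121 - 95*1/36)) - 167/7 = (247 - (-109/121 - 95/36)) - 167/7 = (247 - 1*(-15419/4356)) - 167/7 = (247 + 15419/4356) - 167/7 = 1091351/4356 - 167/7 = 6912005/30492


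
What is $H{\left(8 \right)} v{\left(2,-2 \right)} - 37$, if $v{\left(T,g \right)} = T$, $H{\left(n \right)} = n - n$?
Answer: $-37$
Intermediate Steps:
$H{\left(n \right)} = 0$
$H{\left(8 \right)} v{\left(2,-2 \right)} - 37 = 0 \cdot 2 - 37 = 0 - 37 = -37$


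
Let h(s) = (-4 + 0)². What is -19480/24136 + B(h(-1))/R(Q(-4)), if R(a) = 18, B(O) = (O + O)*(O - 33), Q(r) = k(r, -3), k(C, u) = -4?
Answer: -842539/27153 ≈ -31.029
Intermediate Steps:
h(s) = 16 (h(s) = (-4)² = 16)
Q(r) = -4
B(O) = 2*O*(-33 + O) (B(O) = (2*O)*(-33 + O) = 2*O*(-33 + O))
-19480/24136 + B(h(-1))/R(Q(-4)) = -19480/24136 + (2*16*(-33 + 16))/18 = -19480*1/24136 + (2*16*(-17))*(1/18) = -2435/3017 - 544*1/18 = -2435/3017 - 272/9 = -842539/27153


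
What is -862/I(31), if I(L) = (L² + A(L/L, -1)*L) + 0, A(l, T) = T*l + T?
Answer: -862/899 ≈ -0.95884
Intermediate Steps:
A(l, T) = T + T*l
I(L) = L² - 2*L (I(L) = (L² + (-(1 + L/L))*L) + 0 = (L² + (-(1 + 1))*L) + 0 = (L² + (-1*2)*L) + 0 = (L² - 2*L) + 0 = L² - 2*L)
-862/I(31) = -862*1/(31*(-2 + 31)) = -862/(31*29) = -862/899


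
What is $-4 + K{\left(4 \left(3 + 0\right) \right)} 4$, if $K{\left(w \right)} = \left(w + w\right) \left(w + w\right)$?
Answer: $2300$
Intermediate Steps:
$K{\left(w \right)} = 4 w^{2}$ ($K{\left(w \right)} = 2 w 2 w = 4 w^{2}$)
$-4 + K{\left(4 \left(3 + 0\right) \right)} 4 = -4 + 4 \left(4 \left(3 + 0\right)\right)^{2} \cdot 4 = -4 + 4 \left(4 \cdot 3\right)^{2} \cdot 4 = -4 + 4 \cdot 12^{2} \cdot 4 = -4 + 4 \cdot 144 \cdot 4 = -4 + 576 \cdot 4 = -4 + 2304 = 2300$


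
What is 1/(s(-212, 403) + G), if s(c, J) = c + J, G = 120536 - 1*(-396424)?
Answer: 1/517151 ≈ 1.9337e-6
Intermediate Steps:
G = 516960 (G = 120536 + 396424 = 516960)
s(c, J) = J + c
1/(s(-212, 403) + G) = 1/((403 - 212) + 516960) = 1/(191 + 516960) = 1/517151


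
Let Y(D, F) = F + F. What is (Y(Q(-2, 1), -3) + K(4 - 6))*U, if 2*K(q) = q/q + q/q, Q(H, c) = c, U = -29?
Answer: 145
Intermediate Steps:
Y(D, F) = 2*F
K(q) = 1 (K(q) = (q/q + q/q)/2 = (1 + 1)/2 = (1/2)*2 = 1)
(Y(Q(-2, 1), -3) + K(4 - 6))*U = (2*(-3) + 1)*(-29) = (-6 + 1)*(-29) = -5*(-29) = 145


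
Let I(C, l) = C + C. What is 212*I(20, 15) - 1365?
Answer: 7115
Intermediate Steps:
I(C, l) = 2*C
212*I(20, 15) - 1365 = 212*(2*20) - 1365 = 212*40 - 1365 = 8480 - 1365 = 7115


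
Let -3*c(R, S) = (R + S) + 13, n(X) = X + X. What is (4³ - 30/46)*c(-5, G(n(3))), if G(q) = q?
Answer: -20398/69 ≈ -295.62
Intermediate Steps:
n(X) = 2*X
c(R, S) = -13/3 - R/3 - S/3 (c(R, S) = -((R + S) + 13)/3 = -(13 + R + S)/3 = -13/3 - R/3 - S/3)
(4³ - 30/46)*c(-5, G(n(3))) = (4³ - 30/46)*(-13/3 - ⅓*(-5) - 2*3/3) = (64 - 30*1/46)*(-13/3 + 5/3 - ⅓*6) = (64 - 15/23)*(-13/3 + 5/3 - 2) = (1457/23)*(-14/3) = -20398/69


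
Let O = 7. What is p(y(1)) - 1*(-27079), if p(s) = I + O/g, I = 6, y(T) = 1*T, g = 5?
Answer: 135432/5 ≈ 27086.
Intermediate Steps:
y(T) = T
p(s) = 37/5 (p(s) = 6 + 7/5 = 37/5)
p(y(1)) - 1*(-27079) = 37/5 - 1*(-27079) = 37/5 + 27079 = 135432/5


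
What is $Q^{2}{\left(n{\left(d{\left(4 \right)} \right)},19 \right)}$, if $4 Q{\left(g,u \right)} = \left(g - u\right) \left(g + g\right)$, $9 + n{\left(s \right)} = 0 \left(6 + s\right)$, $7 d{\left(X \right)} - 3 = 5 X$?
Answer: $15876$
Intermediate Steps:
$d{\left(X \right)} = \frac{3}{7} + \frac{5 X}{7}$
$n{\left(s \right)} = -9$ ($n{\left(s \right)} = -9 + 0 \left(6 + s\right) = -9 + 0 = -9$)
$Q{\left(g,u \right)} = \frac{g \left(g - u\right)}{2}$ ($Q{\left(g,u \right)} = \frac{\left(g - u\right) \left(g + g\right)}{4} = \frac{\left(g - u\right) 2 g}{4} = \frac{2 g \left(g - u\right)}{4} = \frac{g \left(g - u\right)}{2}$)
$Q^{2}{\left(n{\left(d{\left(4 \right)} \right)},19 \right)} = \left(\frac{1}{2} \left(-9\right) \left(-9 - 19\right)\right)^{2} = \left(\frac{1}{2} \left(-9\right) \left(-28\right)\right)^{2} = 126^{2} = 15876$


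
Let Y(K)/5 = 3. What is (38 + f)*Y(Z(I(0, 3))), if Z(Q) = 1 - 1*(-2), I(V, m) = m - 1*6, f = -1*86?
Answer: -720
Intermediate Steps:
f = -86
I(V, m) = -6 + m (I(V, m) = m - 6 = -6 + m)
Z(Q) = 3 (Z(Q) = 1 + 2 = 3)
Y(K) = 15 (Y(K) = 5*3 = 15)
(38 + f)*Y(Z(I(0, 3))) = (38 - 86)*15 = -48*15 = -720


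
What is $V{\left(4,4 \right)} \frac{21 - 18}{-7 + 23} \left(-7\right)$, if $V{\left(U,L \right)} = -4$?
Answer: $\frac{21}{4} \approx 5.25$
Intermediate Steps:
$V{\left(4,4 \right)} \frac{21 - 18}{-7 + 23} \left(-7\right) = - 4 \frac{21 - 18}{-7 + 23} \left(-7\right) = - 4 \cdot \frac{3}{16} \left(-7\right) = - 4 \cdot 3 \cdot \frac{1}{16} \left(-7\right) = \left(-4\right) \frac{3}{16} \left(-7\right) = \left(- \frac{3}{4}\right) \left(-7\right) = \frac{21}{4}$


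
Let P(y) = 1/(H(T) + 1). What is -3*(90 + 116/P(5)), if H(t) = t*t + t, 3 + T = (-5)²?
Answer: -176706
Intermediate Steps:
T = 22 (T = -3 + (-5)² = -3 + 25 = 22)
H(t) = t + t² (H(t) = t² + t = t + t²)
P(y) = 1/507 (P(y) = 1/(22*(1 + 22) + 1) = 1/(22*23 + 1) = 1/(506 + 1) = 1/507)
-3*(90 + 116/P(5)) = -3*(90 + 116/(1/507)) = -3*(90 + 116*507) = -3*(90 + 58812) = -3*58902 = -176706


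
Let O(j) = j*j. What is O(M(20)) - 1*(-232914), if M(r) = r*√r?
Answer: 240914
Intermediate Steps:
M(r) = r^(3/2)
O(j) = j²
O(M(20)) - 1*(-232914) = (20^(3/2))² - 1*(-232914) = (40*√5)² + 232914 = 8000 + 232914 = 240914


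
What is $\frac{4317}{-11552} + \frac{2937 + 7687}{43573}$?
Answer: $- \frac{65376193}{503355296} \approx -0.12988$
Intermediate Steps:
$\frac{4317}{-11552} + \frac{2937 + 7687}{43573} = 4317 \left(- \frac{1}{11552}\right) + 10624 \cdot \frac{1}{43573} = - \frac{4317}{11552} + \frac{10624}{43573} = - \frac{65376193}{503355296}$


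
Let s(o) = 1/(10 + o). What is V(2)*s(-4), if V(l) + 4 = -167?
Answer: -57/2 ≈ -28.500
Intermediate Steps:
V(l) = -171 (V(l) = -4 - 167 = -171)
V(2)*s(-4) = -171/(10 - 4) = -171/6 = -171*1/6 = -57/2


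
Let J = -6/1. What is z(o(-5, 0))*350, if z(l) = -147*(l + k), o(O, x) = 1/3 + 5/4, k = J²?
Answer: -3867325/2 ≈ -1.9337e+6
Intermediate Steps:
J = -6 (J = -6*1 = -6)
k = 36 (k = (-6)² = 36)
o(O, x) = 19/12 (o(O, x) = 1*(⅓) + 5*(¼) = ⅓ + 5/4 = 19/12)
z(l) = -5292 - 147*l (z(l) = -147*(l + 36) = -147*(36 + l) = -5292 - 147*l)
z(o(-5, 0))*350 = (-5292 - 147*19/12)*350 = (-5292 - 931/4)*350 = -22099/4*350 = -3867325/2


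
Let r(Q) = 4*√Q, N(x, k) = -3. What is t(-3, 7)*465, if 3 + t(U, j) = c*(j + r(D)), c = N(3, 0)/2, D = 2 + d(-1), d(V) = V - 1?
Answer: -12555/2 ≈ -6277.5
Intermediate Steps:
d(V) = -1 + V
D = 0 (D = 2 + (-1 - 1) = 2 - 2 = 0)
c = -3/2 ≈ -1.5000
t(U, j) = -3 - 3*j/2 (t(U, j) = -3 - 3*(j + 4*√0)/2 = -3 - 3*(j + 4*0)/2 = -3 - 3*(j + 0)/2 = -3 - 3*j/2)
t(-3, 7)*465 = (-3 - 3/2*7)*465 = (-3 - 21/2)*465 = -27/2*465 = -12555/2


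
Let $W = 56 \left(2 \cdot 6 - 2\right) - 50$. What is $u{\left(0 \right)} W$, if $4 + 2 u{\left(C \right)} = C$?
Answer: $-1020$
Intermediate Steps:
$u{\left(C \right)} = -2 + \frac{C}{2}$
$W = 510$ ($W = 56 \left(12 - 2\right) - 50 = 56 \cdot 10 - 50 = 560 - 50 = 510$)
$u{\left(0 \right)} W = \left(-2 + \frac{1}{2} \cdot 0\right) 510 = \left(-2 + 0\right) 510 = \left(-2\right) 510 = -1020$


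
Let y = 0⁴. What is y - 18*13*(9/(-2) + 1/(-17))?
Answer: 18135/17 ≈ 1066.8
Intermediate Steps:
y = 0
y - 18*13*(9/(-2) + 1/(-17)) = 0 - 18*13*(9/(-2) + 1/(-17)) = 0 - 234*(9*(-½) + 1*(-1/17)) = 0 - 234*(-9/2 - 1/17) = 0 - 234*(-155)/34 = 0 - 1*(-18135/17) = 0 + 18135/17 = 18135/17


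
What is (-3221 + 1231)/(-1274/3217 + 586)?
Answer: -3200915/941944 ≈ -3.3982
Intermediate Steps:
(-3221 + 1231)/(-1274/3217 + 586) = -1990/(-1274*1/3217 + 586) = -1990/(-1274/3217 + 586) = -1990/1883888/3217 = -1990*3217/1883888 = -3200915/941944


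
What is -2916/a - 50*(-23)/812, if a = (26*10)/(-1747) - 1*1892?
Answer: 496122139/167758388 ≈ 2.9574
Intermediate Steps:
a = -3305584/1747 (a = 260*(-1/1747) - 1892 = -260/1747 - 1892 = -3305584/1747 ≈ -1892.1)
-2916/a - 50*(-23)/812 = -2916/(-3305584/1747) - 50*(-23)/812 = -2916*(-1747/3305584) + 1150*(1/812) = 1273563/826396 + 575/406 = 496122139/167758388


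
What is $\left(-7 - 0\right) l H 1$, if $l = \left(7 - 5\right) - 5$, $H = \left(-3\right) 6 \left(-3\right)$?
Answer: $1134$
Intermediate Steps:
$H = 54$ ($H = \left(-18\right) \left(-3\right) = 54$)
$l = -3$ ($l = 2 - 5 = -3$)
$\left(-7 - 0\right) l H 1 = \left(-7 - 0\right) \left(-3\right) 54 \cdot 1 = \left(-7 + 0\right) \left(-3\right) 54 = \left(-7\right) \left(-3\right) 54 = 21 \cdot 54 = 1134$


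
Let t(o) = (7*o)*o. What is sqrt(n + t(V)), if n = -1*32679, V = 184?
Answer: sqrt(204313) ≈ 452.01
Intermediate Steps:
t(o) = 7*o**2
n = -32679
sqrt(n + t(V)) = sqrt(-32679 + 7*184**2) = sqrt(-32679 + 7*33856) = sqrt(-32679 + 236992) = sqrt(204313)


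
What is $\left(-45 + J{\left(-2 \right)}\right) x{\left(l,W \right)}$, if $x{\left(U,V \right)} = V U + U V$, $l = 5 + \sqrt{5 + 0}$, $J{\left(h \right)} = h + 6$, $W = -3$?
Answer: $1230 + 246 \sqrt{5} \approx 1780.1$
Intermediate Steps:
$J{\left(h \right)} = 6 + h$
$l = 5 + \sqrt{5} \approx 7.2361$
$x{\left(U,V \right)} = 2 U V$ ($x{\left(U,V \right)} = U V + U V = 2 U V$)
$\left(-45 + J{\left(-2 \right)}\right) x{\left(l,W \right)} = \left(-45 + \left(6 - 2\right)\right) 2 \left(5 + \sqrt{5}\right) \left(-3\right) = \left(-45 + 4\right) \left(-30 - 6 \sqrt{5}\right) = - 41 \left(-30 - 6 \sqrt{5}\right) = 1230 + 246 \sqrt{5}$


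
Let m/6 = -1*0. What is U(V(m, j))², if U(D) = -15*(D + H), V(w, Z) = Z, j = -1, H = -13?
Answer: 44100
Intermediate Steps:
m = 0 (m = 6*(-1*0) = 6*0 = 0)
U(D) = 195 - 15*D (U(D) = -15*(D - 13) = -15*(-13 + D) = 195 - 15*D)
U(V(m, j))² = (195 - 15*(-1))² = (195 + 15)² = 210² = 44100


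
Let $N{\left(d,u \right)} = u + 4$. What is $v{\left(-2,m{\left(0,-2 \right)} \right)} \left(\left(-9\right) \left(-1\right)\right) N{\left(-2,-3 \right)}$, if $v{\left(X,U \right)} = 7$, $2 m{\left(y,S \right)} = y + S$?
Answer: $63$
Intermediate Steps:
$m{\left(y,S \right)} = \frac{S}{2} + \frac{y}{2}$ ($m{\left(y,S \right)} = \frac{y + S}{2} = \frac{S + y}{2} = \frac{S}{2} + \frac{y}{2}$)
$N{\left(d,u \right)} = 4 + u$
$v{\left(-2,m{\left(0,-2 \right)} \right)} \left(\left(-9\right) \left(-1\right)\right) N{\left(-2,-3 \right)} = 7 \left(\left(-9\right) \left(-1\right)\right) \left(4 - 3\right) = 7 \cdot 9 \cdot 1 = 63 \cdot 1 = 63$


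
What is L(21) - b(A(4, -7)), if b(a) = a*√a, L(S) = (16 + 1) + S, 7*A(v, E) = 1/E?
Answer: 38 + I/343 ≈ 38.0 + 0.0029155*I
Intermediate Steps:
A(v, E) = 1/(7*E)
L(S) = 17 + S
b(a) = a^(3/2)
L(21) - b(A(4, -7)) = (17 + 21) - ((⅐)/(-7))^(3/2) = 38 - ((⅐)*(-⅐))^(3/2) = 38 - (-1/49)^(3/2) = 38 - (-1)*I/343 = 38 + I/343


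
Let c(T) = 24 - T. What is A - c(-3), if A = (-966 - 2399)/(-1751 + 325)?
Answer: -35137/1426 ≈ -24.640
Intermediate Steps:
A = 3365/1426 (A = -3365/(-1426) = -3365*(-1/1426) = 3365/1426 ≈ 2.3597)
A - c(-3) = 3365/1426 - (24 - 1*(-3)) = 3365/1426 - (24 + 3) = 3365/1426 - 1*27 = 3365/1426 - 27 = -35137/1426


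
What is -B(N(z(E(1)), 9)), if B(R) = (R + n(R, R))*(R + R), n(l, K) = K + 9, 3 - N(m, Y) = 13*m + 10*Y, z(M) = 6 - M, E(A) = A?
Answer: -89680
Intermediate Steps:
N(m, Y) = 3 - 13*m - 10*Y (N(m, Y) = 3 - (13*m + 10*Y) = 3 - (10*Y + 13*m) = 3 + (-13*m - 10*Y) = 3 - 13*m - 10*Y)
n(l, K) = 9 + K
B(R) = 2*R*(9 + 2*R) (B(R) = (R + (9 + R))*(R + R) = (9 + 2*R)*(2*R) = 2*R*(9 + 2*R))
-B(N(z(E(1)), 9)) = -2*(3 - 13*(6 - 1*1) - 10*9)*(9 + 2*(3 - 13*(6 - 1*1) - 10*9)) = -2*(3 - 13*(6 - 1) - 90)*(9 + 2*(3 - 13*(6 - 1) - 90)) = -2*(3 - 13*5 - 90)*(9 + 2*(3 - 13*5 - 90)) = -2*(3 - 65 - 90)*(9 + 2*(3 - 65 - 90)) = -2*(-152)*(9 + 2*(-152)) = -2*(-152)*(9 - 304) = -2*(-152)*(-295) = -1*89680 = -89680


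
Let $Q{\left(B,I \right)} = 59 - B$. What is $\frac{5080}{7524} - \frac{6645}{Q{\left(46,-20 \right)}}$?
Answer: $- \frac{12482735}{24453} \approx -510.48$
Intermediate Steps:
$\frac{5080}{7524} - \frac{6645}{Q{\left(46,-20 \right)}} = \frac{5080}{7524} - \frac{6645}{59 - 46} = 5080 \cdot \frac{1}{7524} - \frac{6645}{59 - 46} = \frac{1270}{1881} - \frac{6645}{13} = - \frac{12482735}{24453}$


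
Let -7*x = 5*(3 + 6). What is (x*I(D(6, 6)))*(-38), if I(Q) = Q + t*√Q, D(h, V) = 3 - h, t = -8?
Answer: -5130/7 - 13680*I*√3/7 ≈ -732.86 - 3384.9*I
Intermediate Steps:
I(Q) = Q - 8*√Q
x = -45/7 (x = -5*(3 + 6)/7 = -5*9/7 = -⅐*45 = -45/7 ≈ -6.4286)
(x*I(D(6, 6)))*(-38) = -45*((3 - 1*6) - 8*√(3 - 1*6))/7*(-38) = -45*((3 - 6) - 8*√(3 - 6))/7*(-38) = -45*(-3 - 8*I*√3)/7*(-38) = (135/7 + 360*I*√3/7)*(-38) = -5130/7 - 13680*I*√3/7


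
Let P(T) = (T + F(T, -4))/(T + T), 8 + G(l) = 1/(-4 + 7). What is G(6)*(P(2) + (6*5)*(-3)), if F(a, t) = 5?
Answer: 8119/12 ≈ 676.58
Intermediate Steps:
G(l) = -23/3 (G(l) = -8 + 1/(-4 + 7) = -8 + 1/3 = -8 + ⅓ = -23/3)
P(T) = (5 + T)/(2*T) (P(T) = (T + 5)/(T + T) = (5 + T)/((2*T)) = (5 + T)*(1/(2*T)) = (5 + T)/(2*T))
G(6)*(P(2) + (6*5)*(-3)) = -23*((½)*(5 + 2)/2 + (6*5)*(-3))/3 = -23*((½)*(½)*7 + 30*(-3))/3 = -23*(7/4 - 90)/3 = -23/3*(-353/4) = 8119/12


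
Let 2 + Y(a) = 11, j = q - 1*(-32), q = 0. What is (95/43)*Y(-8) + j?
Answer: 2231/43 ≈ 51.884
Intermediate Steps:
j = 32 (j = 0 - 1*(-32) = 0 + 32 = 32)
Y(a) = 9 (Y(a) = -2 + 11 = 9)
(95/43)*Y(-8) + j = (95/43)*9 + 32 = 855/43 + 32 = 2231/43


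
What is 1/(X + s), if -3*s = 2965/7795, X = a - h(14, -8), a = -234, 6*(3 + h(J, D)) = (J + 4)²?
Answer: -4677/1333538 ≈ -0.0035072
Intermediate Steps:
h(J, D) = -3 + (4 + J)²/6 (h(J, D) = -3 + (J + 4)²/6 = -3 + (4 + J)²/6)
X = -285 (X = -234 - (-3 + (4 + 14)²/6) = -234 - (-3 + (⅙)*18²) = -234 - (-3 + (⅙)*324) = -234 - (-3 + 54) = -234 - 1*51 = -234 - 51 = -285)
s = -593/4677 (s = -2965/(3*7795) = -⅓*593/1559 = -593/4677 ≈ -0.12679)
1/(X + s) = 1/(-285 - 593/4677) = 1/(-1333538/4677) = -4677/1333538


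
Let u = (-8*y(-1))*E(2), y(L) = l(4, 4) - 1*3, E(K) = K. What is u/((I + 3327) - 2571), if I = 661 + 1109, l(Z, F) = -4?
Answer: 56/1263 ≈ 0.044339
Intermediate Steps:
I = 1770
y(L) = -7 (y(L) = -4 - 1*3 = -4 - 3 = -7)
u = 112 (u = -8*(-7)*2 = 56*2 = 112)
u/((I + 3327) - 2571) = 112/((1770 + 3327) - 2571) = 112/(5097 - 2571) = 112/2526 = 112*(1/2526) = 56/1263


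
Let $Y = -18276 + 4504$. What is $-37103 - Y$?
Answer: $-23331$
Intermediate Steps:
$Y = -13772$
$-37103 - Y = -37103 - -13772 = -37103 + 13772 = -23331$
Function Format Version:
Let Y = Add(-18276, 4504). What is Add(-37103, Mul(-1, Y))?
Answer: -23331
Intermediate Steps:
Y = -13772
Add(-37103, Mul(-1, Y)) = Add(-37103, Mul(-1, -13772)) = Add(-37103, 13772) = -23331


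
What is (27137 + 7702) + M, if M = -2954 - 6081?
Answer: 25804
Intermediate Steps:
M = -9035
(27137 + 7702) + M = (27137 + 7702) - 9035 = 34839 - 9035 = 25804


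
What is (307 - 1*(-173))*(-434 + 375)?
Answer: -28320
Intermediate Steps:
(307 - 1*(-173))*(-434 + 375) = (307 + 173)*(-59) = 480*(-59) = -28320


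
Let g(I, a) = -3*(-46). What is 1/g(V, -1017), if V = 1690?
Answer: 1/138 ≈ 0.0072464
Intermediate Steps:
g(I, a) = 138
1/g(V, -1017) = 1/138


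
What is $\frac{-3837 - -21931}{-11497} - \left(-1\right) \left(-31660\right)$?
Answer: $- \frac{364013114}{11497} \approx -31662.0$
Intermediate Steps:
$\frac{-3837 - -21931}{-11497} - \left(-1\right) \left(-31660\right) = \left(-3837 + 21931\right) \left(- \frac{1}{11497}\right) - 31660 = 18094 \left(- \frac{1}{11497}\right) - 31660 = - \frac{18094}{11497} - 31660 = - \frac{364013114}{11497}$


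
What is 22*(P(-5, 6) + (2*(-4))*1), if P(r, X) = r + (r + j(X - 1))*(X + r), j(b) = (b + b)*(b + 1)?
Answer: 924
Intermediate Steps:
j(b) = 2*b*(1 + b) (j(b) = (2*b)*(1 + b) = 2*b*(1 + b))
P(r, X) = r + (X + r)*(r + 2*X*(-1 + X)) (P(r, X) = r + (r + 2*(X - 1)*(1 + (X - 1)))*(X + r) = r + (r + 2*(-1 + X)*(1 + (-1 + X)))*(X + r) = r + (r + 2*(-1 + X)*X)*(X + r) = r + (r + 2*X*(-1 + X))*(X + r) = r + (X + r)*(r + 2*X*(-1 + X)))
22*(P(-5, 6) + (2*(-4))*1) = 22*((-5 + (-5)² + 6*(-5) + 2*6²*(-1 + 6) + 2*6*(-5)*(-1 + 6)) + (2*(-4))*1) = 22*((-5 + 25 - 30 + 2*36*5 + 2*6*(-5)*5) - 8*1) = 22*((-5 + 25 - 30 + 360 - 300) - 8) = 22*(50 - 8) = 22*42 = 924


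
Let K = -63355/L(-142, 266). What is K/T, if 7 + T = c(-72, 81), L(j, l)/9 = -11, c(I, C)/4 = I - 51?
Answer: -63355/49401 ≈ -1.2825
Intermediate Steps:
c(I, C) = -204 + 4*I (c(I, C) = 4*(I - 51) = 4*(-51 + I) = -204 + 4*I)
L(j, l) = -99 (L(j, l) = 9*(-11) = -99)
K = 63355/99 (K = -63355/(-99) = -63355*(-1/99) = 63355/99 ≈ 639.95)
T = -499 (T = -7 + (-204 + 4*(-72)) = -7 + (-204 - 288) = -7 - 492 = -499)
K/T = (63355/99)/(-499) = (63355/99)*(-1/499) = -63355/49401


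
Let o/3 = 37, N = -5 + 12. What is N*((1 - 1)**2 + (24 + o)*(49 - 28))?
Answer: 19845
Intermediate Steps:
N = 7
o = 111 (o = 3*37 = 111)
N*((1 - 1)**2 + (24 + o)*(49 - 28)) = 7*((1 - 1)**2 + (24 + 111)*(49 - 28)) = 7*(0**2 + 135*21) = 7*(0 + 2835) = 7*2835 = 19845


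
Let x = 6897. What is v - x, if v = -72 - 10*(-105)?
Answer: -5919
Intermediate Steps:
v = 978 (v = -72 + 1050 = 978)
v - x = 978 - 1*6897 = 978 - 6897 = -5919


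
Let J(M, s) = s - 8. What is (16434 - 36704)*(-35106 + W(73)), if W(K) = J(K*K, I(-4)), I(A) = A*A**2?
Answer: 713058060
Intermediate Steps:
I(A) = A**3
J(M, s) = -8 + s
W(K) = -72 (W(K) = -8 + (-4)**3 = -8 - 64 = -72)
(16434 - 36704)*(-35106 + W(73)) = (16434 - 36704)*(-35106 - 72) = -20270*(-35178) = 713058060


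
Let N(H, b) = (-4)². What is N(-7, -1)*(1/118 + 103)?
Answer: 97240/59 ≈ 1648.1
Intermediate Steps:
N(H, b) = 16
N(-7, -1)*(1/118 + 103) = 16*(1/118 + 103) = 16*(12155/118) = 97240/59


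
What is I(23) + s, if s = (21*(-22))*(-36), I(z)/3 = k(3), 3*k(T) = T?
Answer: 16635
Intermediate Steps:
k(T) = T/3
I(z) = 3 (I(z) = 3*((⅓)*3) = 3*1 = 3)
s = 16632 (s = -462*(-36) = 16632)
I(23) + s = 3 + 16632 = 16635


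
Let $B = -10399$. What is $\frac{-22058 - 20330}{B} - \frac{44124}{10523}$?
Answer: $- \frac{12796552}{109428677} \approx -0.11694$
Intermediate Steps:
$\frac{-22058 - 20330}{B} - \frac{44124}{10523} = \frac{-22058 - 20330}{-10399} - \frac{44124}{10523} = \left(-42388\right) \left(- \frac{1}{10399}\right) - \frac{44124}{10523} = \frac{42388}{10399} - \frac{44124}{10523} = - \frac{12796552}{109428677}$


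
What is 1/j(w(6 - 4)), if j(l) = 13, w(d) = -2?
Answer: 1/13 ≈ 0.076923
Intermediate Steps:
1/j(w(6 - 4)) = 1/13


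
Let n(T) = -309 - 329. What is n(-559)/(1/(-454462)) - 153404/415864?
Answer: 30144604395945/103966 ≈ 2.8995e+8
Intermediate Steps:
n(T) = -638
n(-559)/(1/(-454462)) - 153404/415864 = -638/(1/(-454462)) - 153404/415864 = -638/(-1/454462) - 153404*1/415864 = -638*(-454462) - 38351/103966 = 289946756 - 38351/103966 = 30144604395945/103966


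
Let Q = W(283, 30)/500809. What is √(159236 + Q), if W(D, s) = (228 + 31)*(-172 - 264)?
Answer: 10*√399378695875810/500809 ≈ 399.04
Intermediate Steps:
W(D, s) = -112924 (W(D, s) = 259*(-436) = -112924)
Q = -112924/500809 ≈ -0.22548
√(159236 + Q) = √(159236 - 112924/500809) = √(79746709000/500809) = 10*√399378695875810/500809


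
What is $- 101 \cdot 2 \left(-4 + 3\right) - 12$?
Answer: $190$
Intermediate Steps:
$- 101 \cdot 2 \left(-4 + 3\right) - 12 = - 101 \cdot 2 \left(-1\right) - 12 = \left(-101\right) \left(-2\right) - 12 = 202 - 12 = 190$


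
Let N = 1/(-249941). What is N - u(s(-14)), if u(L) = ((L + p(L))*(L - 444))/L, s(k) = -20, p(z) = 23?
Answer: -86979473/1249705 ≈ -69.600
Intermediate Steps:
N = -1/249941 ≈ -4.0009e-6
u(L) = (-444 + L)*(23 + L)/L (u(L) = ((L + 23)*(L - 444))/L = ((23 + L)*(-444 + L))/L = ((-444 + L)*(23 + L))/L = (-444 + L)*(23 + L)/L)
N - u(s(-14)) = -1/249941 - (-421 - 20 - 10212/(-20)) = -1/249941 - (-421 - 20 - 10212*(-1/20)) = -1/249941 - (-421 - 20 + 2553/5) = -1/249941 - 1*348/5 = -1/249941 - 348/5 = -86979473/1249705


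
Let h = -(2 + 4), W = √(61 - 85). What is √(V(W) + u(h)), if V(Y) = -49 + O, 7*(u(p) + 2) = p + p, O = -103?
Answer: I*√7630/7 ≈ 12.479*I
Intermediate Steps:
W = 2*I*√6 (W = √(-24) = 2*I*√6 ≈ 4.899*I)
h = -6 (h = -1*6 = -6)
u(p) = -2 + 2*p/7 (u(p) = -2 + (p + p)/7 = -2 + (2*p)/7 = -2 + 2*p/7)
V(Y) = -152 (V(Y) = -49 - 103 = -152)
√(V(W) + u(h)) = √(-152 + (-2 + (2/7)*(-6))) = √(-152 + (-2 - 12/7)) = √(-152 - 26/7) = √(-1090/7) = I*√7630/7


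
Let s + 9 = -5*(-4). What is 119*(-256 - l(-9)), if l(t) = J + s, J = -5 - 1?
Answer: -31059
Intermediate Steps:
J = -6
s = 11 (s = -9 - 5*(-4) = -9 + 20 = 11)
l(t) = 5 (l(t) = -6 + 11 = 5)
119*(-256 - l(-9)) = 119*(-256 - 1*5) = 119*(-256 - 5) = 119*(-261) = -31059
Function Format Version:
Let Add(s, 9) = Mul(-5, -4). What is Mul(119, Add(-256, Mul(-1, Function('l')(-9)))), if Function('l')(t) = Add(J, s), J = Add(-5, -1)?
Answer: -31059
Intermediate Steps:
J = -6
s = 11 (s = Add(-9, Mul(-5, -4)) = Add(-9, 20) = 11)
Function('l')(t) = 5 (Function('l')(t) = Add(-6, 11) = 5)
Mul(119, Add(-256, Mul(-1, Function('l')(-9)))) = Mul(119, Add(-256, Mul(-1, 5))) = Mul(119, Add(-256, -5)) = Mul(119, -261) = -31059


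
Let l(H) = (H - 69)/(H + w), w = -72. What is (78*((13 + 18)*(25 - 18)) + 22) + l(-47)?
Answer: 2016928/119 ≈ 16949.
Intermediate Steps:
l(H) = (-69 + H)/(-72 + H) (l(H) = (H - 69)/(H - 72) = (-69 + H)/(-72 + H))
(78*((13 + 18)*(25 - 18)) + 22) + l(-47) = (78*((13 + 18)*(25 - 18)) + 22) + (-69 - 47)/(-72 - 47) = (78*(31*7) + 22) - 116/(-119) = (78*217 + 22) - 1/119*(-116) = (16926 + 22) + 116/119 = 16948 + 116/119 = 2016928/119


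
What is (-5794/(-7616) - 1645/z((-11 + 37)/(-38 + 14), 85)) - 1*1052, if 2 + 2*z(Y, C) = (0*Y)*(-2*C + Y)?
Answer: 2261041/3808 ≈ 593.76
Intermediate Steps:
z(Y, C) = -1 (z(Y, C) = -1 + ((0*Y)*(-2*C + Y))/2 = -1 + (0*(Y - 2*C))/2 = -1 + (½)*0 = -1 + 0 = -1)
(-5794/(-7616) - 1645/z((-11 + 37)/(-38 + 14), 85)) - 1*1052 = (-5794/(-7616) - 1645/(-1)) - 1*1052 = (-5794*(-1/7616) - 1645*(-1)) - 1052 = (2897/3808 + 1645) - 1052 = 6267057/3808 - 1052 = 2261041/3808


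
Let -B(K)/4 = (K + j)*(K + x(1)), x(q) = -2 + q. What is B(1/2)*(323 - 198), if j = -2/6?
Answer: 125/3 ≈ 41.667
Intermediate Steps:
j = -⅓ (j = -2*⅙ = -⅓ ≈ -0.33333)
B(K) = -4*(-1 + K)*(-⅓ + K) (B(K) = -4*(K - ⅓)*(K + (-2 + 1)) = -4*(-⅓ + K)*(K - 1) = -4*(-⅓ + K)*(-1 + K) = -4*(-1 + K)*(-⅓ + K))
B(1/2)*(323 - 198) = (-4/3 - 4*(1/2)² + (16/3)/2)*(323 - 198) = (-4/3 - 4*(½)² + (16/3)*(½))*125 = (-4/3 - 4*¼ + 8/3)*125 = (-4/3 - 1 + 8/3)*125 = (⅓)*125 = 125/3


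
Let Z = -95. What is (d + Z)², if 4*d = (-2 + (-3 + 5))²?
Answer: 9025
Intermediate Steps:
d = 0 (d = (-2 + (-3 + 5))²/4 = (-2 + 2)²/4 = (¼)*0² = (¼)*0 = 0)
(d + Z)² = (0 - 95)² = (-95)² = 9025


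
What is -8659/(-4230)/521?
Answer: 8659/2203830 ≈ 0.0039291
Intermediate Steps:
-8659/(-4230)/521 = -8659*(-1/4230)*(1/521) = (8659/4230)*(1/521) = 8659/2203830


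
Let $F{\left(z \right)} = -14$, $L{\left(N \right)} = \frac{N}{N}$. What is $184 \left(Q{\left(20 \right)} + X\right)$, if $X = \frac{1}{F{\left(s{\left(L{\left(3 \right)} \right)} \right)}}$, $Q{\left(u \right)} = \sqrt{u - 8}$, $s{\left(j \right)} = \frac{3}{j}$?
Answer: $- \frac{92}{7} + 368 \sqrt{3} \approx 624.25$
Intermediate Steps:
$L{\left(N \right)} = 1$
$Q{\left(u \right)} = \sqrt{-8 + u}$
$X = - \frac{1}{14}$ ($X = \frac{1}{-14} = - \frac{1}{14} \approx -0.071429$)
$184 \left(Q{\left(20 \right)} + X\right) = 184 \left(\sqrt{-8 + 20} - \frac{1}{14}\right) = 184 \left(\sqrt{12} - \frac{1}{14}\right) = 184 \left(2 \sqrt{3} - \frac{1}{14}\right) = 184 \left(- \frac{1}{14} + 2 \sqrt{3}\right) = - \frac{92}{7} + 368 \sqrt{3}$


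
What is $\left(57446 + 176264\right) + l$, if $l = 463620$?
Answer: $697330$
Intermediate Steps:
$\left(57446 + 176264\right) + l = \left(57446 + 176264\right) + 463620 = 233710 + 463620 = 697330$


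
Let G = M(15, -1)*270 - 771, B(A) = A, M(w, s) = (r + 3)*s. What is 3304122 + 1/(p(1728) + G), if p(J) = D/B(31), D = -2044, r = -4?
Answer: 58069944119/17575 ≈ 3.3041e+6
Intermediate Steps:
M(w, s) = -s (M(w, s) = (-4 + 3)*s = -s)
G = -501 (G = -1*(-1)*270 - 771 = 1*270 - 771 = 270 - 771 = -501)
p(J) = -2044/31
3304122 + 1/(p(1728) + G) = 3304122 + 1/(-2044/31 - 501) = 3304122 + 1/(-17575/31) = 3304122 - 31/17575 = 58069944119/17575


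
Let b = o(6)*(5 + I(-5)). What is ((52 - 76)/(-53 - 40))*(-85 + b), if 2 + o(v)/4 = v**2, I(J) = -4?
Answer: 408/31 ≈ 13.161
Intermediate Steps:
o(v) = -8 + 4*v**2
b = 136 (b = (-8 + 4*6**2)*(5 - 4) = (-8 + 4*36)*1 = (-8 + 144)*1 = 136*1 = 136)
((52 - 76)/(-53 - 40))*(-85 + b) = ((52 - 76)/(-53 - 40))*(-85 + 136) = -24/(-93)*51 = -24*(-1/93)*51 = (8/31)*51 = 408/31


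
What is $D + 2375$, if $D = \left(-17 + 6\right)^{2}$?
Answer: $2496$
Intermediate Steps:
$D = 121$ ($D = \left(-11\right)^{2} = 121$)
$D + 2375 = 121 + 2375 = 2496$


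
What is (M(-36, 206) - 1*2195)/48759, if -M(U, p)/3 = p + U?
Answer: -2705/48759 ≈ -0.055477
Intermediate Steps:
M(U, p) = -3*U - 3*p (M(U, p) = -3*(p + U) = -3*(U + p) = -3*U - 3*p)
(M(-36, 206) - 1*2195)/48759 = ((-3*(-36) - 3*206) - 1*2195)/48759 = ((108 - 618) - 2195)*(1/48759) = (-510 - 2195)*(1/48759) = -2705*1/48759 = -2705/48759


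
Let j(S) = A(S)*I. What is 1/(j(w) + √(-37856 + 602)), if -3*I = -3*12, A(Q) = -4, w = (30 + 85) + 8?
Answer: -8/6593 - I*√37254/39558 ≈ -0.0012134 - 0.0048792*I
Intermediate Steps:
w = 123 (w = 115 + 8 = 123)
I = 12 (I = -(-1)*12 = -⅓*(-36) = 12)
j(S) = -48 (j(S) = -4*12 = -48)
1/(j(w) + √(-37856 + 602)) = 1/(-48 + √(-37856 + 602)) = 1/(-48 + √(-37254)) = 1/(-48 + I*√37254)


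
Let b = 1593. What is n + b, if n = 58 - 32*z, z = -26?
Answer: 2483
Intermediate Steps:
n = 890 (n = 58 - 32*(-26) = 58 + 832 = 890)
n + b = 890 + 1593 = 2483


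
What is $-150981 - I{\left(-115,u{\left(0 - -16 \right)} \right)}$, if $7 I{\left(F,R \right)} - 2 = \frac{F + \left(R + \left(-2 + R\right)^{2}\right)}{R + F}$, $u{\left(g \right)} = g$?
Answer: $- \frac{104629934}{693} \approx -1.5098 \cdot 10^{5}$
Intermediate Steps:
$I{\left(F,R \right)} = \frac{2}{7} + \frac{F + R + \left(-2 + R\right)^{2}}{7 \left(F + R\right)}$ ($I{\left(F,R \right)} = \frac{2}{7} + \frac{\left(F + \left(R + \left(-2 + R\right)^{2}\right)\right) \frac{1}{R + F}}{7} = \frac{2}{7} + \frac{\left(F + R + \left(-2 + R\right)^{2}\right) \frac{1}{F + R}}{7} = \frac{2}{7} + \frac{\frac{1}{F + R} \left(F + R + \left(-2 + R\right)^{2}\right)}{7} = \frac{2}{7} + \frac{F + R + \left(-2 + R\right)^{2}}{7 \left(F + R\right)}$)
$-150981 - I{\left(-115,u{\left(0 - -16 \right)} \right)} = -150981 - \frac{4 + \left(0 - -16\right)^{2} - \left(0 - -16\right) + 3 \left(-115\right)}{7 \left(-115 + \left(0 - -16\right)\right)} = -150981 - \frac{4 + \left(0 + 16\right)^{2} - \left(0 + 16\right) - 345}{7 \left(-115 + \left(0 + 16\right)\right)} = -150981 - \frac{4 + 16^{2} - 16 - 345}{7 \left(-115 + 16\right)} = -150981 - \frac{4 + 256 - 16 - 345}{7 \left(-99\right)} = -150981 - \frac{1}{7} \left(- \frac{1}{99}\right) \left(-101\right) = -150981 - \frac{101}{693} = - \frac{104629934}{693}$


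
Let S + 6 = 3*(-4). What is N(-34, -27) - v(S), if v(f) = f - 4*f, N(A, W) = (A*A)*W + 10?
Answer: -31256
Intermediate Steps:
N(A, W) = 10 + W*A**2 (N(A, W) = A**2*W + 10 = W*A**2 + 10 = 10 + W*A**2)
S = -18 (S = -6 + 3*(-4) = -6 - 12 = -18)
v(f) = -3*f
N(-34, -27) - v(S) = (10 - 27*(-34)**2) - (-3)*(-18) = (10 - 27*1156) - 1*54 = (10 - 31212) - 54 = -31202 - 54 = -31256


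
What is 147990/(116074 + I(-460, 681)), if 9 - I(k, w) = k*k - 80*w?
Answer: -49330/13679 ≈ -3.6063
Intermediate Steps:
I(k, w) = 9 - k² + 80*w (I(k, w) = 9 - (k*k - 80*w) = 9 - (k² - 80*w) = 9 + (-k² + 80*w) = 9 - k² + 80*w)
147990/(116074 + I(-460, 681)) = 147990/(116074 + (9 - 1*(-460)² + 80*681)) = 147990/(116074 + (9 - 1*211600 + 54480)) = 147990/(116074 + (9 - 211600 + 54480)) = 147990/(116074 - 157111) = 147990/(-41037) = 147990*(-1/41037) = -49330/13679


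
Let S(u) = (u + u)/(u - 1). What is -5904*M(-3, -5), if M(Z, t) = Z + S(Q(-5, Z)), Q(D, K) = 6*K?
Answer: 123984/19 ≈ 6525.5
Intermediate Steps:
S(u) = 2*u/(-1 + u) (S(u) = (2*u)/(-1 + u) = 2*u/(-1 + u))
M(Z, t) = Z + 12*Z/(-1 + 6*Z) (M(Z, t) = Z + 2*(6*Z)/(-1 + 6*Z) = Z + 12*Z/(-1 + 6*Z))
-5904*M(-3, -5) = -(-17712)*(11 + 6*(-3))/(-1 + 6*(-3)) = -(-17712)*(11 - 18)/(-1 - 18) = -(-17712)*(-7)/(-19) = -(-17712)*(-1)*(-7)/19 = -5904*(-21/19) = 123984/19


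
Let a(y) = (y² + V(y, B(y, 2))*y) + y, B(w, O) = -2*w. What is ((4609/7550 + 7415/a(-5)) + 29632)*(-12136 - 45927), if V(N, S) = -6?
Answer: -6527612991031/3775 ≈ -1.7292e+9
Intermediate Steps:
a(y) = y² - 5*y (a(y) = (y² - 6*y) + y = y² - 5*y)
((4609/7550 + 7415/a(-5)) + 29632)*(-12136 - 45927) = ((4609/7550 + 7415/((-5*(-5 - 5)))) + 29632)*(-12136 - 45927) = ((4609*(1/7550) + 7415/((-5*(-10)))) + 29632)*(-58063) = ((4609/7550 + 7415/50) + 29632)*(-58063) = ((4609/7550 + 7415*(1/50)) + 29632)*(-58063) = ((4609/7550 + 1483/10) + 29632)*(-58063) = (562137/3775 + 29632)*(-58063) = (112422937/3775)*(-58063) = -6527612991031/3775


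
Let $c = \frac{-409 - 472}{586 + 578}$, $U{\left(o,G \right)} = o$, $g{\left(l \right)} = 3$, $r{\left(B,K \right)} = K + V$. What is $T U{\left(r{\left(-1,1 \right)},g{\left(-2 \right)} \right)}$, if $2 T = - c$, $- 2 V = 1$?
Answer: $\frac{881}{4656} \approx 0.18922$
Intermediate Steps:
$V = - \frac{1}{2}$ ($V = \left(- \frac{1}{2}\right) 1 = - \frac{1}{2} \approx -0.5$)
$r{\left(B,K \right)} = - \frac{1}{2} + K$ ($r{\left(B,K \right)} = K - \frac{1}{2} = - \frac{1}{2} + K$)
$c = - \frac{881}{1164} \approx -0.75687$
$T = \frac{881}{2328}$ ($T = \frac{\left(-1\right) \left(- \frac{881}{1164}\right)}{2} = \frac{1}{2} \cdot \frac{881}{1164} = \frac{881}{2328} \approx 0.37844$)
$T U{\left(r{\left(-1,1 \right)},g{\left(-2 \right)} \right)} = \frac{881 \left(- \frac{1}{2} + 1\right)}{2328} = \frac{881}{2328} \cdot \frac{1}{2} = \frac{881}{4656}$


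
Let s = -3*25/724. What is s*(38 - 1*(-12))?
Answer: -1875/362 ≈ -5.1796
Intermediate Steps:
s = -75/724 (s = -75*1/724 = -75/724 ≈ -0.10359)
s*(38 - 1*(-12)) = -75*(38 - 1*(-12))/724 = -75*(38 + 12)/724 = -75/724*50 = -1875/362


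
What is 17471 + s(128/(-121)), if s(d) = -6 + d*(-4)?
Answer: 2113777/121 ≈ 17469.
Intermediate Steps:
s(d) = -6 - 4*d
17471 + s(128/(-121)) = 17471 + (-6 - 512/(-121)) = 17471 + (-6 - 512*(-1)/121) = 17471 + (-6 - 4*(-128/121)) = 17471 + (-6 + 512/121) = 17471 - 214/121 = 2113777/121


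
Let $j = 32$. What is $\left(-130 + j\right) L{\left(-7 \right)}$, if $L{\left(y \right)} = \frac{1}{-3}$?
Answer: $\frac{98}{3} \approx 32.667$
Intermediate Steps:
$L{\left(y \right)} = - \frac{1}{3}$
$\left(-130 + j\right) L{\left(-7 \right)} = \left(-130 + 32\right) \left(- \frac{1}{3}\right) = \left(-98\right) \left(- \frac{1}{3}\right) = \frac{98}{3}$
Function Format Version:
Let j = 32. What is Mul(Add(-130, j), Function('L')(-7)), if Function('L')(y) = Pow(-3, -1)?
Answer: Rational(98, 3) ≈ 32.667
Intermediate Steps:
Function('L')(y) = Rational(-1, 3)
Mul(Add(-130, j), Function('L')(-7)) = Mul(Add(-130, 32), Rational(-1, 3)) = Mul(-98, Rational(-1, 3)) = Rational(98, 3)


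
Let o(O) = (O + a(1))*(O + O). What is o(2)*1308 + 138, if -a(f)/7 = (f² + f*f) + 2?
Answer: -135894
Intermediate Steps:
a(f) = -14 - 14*f² (a(f) = -7*((f² + f*f) + 2) = -7*((f² + f²) + 2) = -7*(2*f² + 2) = -7*(2 + 2*f²) = -14 - 14*f²)
o(O) = 2*O*(-28 + O) (o(O) = (O + (-14 - 14*1²))*(O + O) = (O + (-14 - 14*1))*(2*O) = (O + (-14 - 14))*(2*O) = (O - 28)*(2*O) = (-28 + O)*(2*O) = 2*O*(-28 + O))
o(2)*1308 + 138 = (2*2*(-28 + 2))*1308 + 138 = (2*2*(-26))*1308 + 138 = -104*1308 + 138 = -136032 + 138 = -135894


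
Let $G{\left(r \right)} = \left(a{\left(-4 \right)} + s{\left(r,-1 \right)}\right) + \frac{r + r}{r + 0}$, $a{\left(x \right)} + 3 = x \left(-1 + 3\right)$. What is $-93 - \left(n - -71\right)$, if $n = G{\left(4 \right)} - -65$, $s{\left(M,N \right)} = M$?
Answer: $-224$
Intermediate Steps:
$a{\left(x \right)} = -3 + 2 x$ ($a{\left(x \right)} = -3 + x \left(-1 + 3\right) = -3 + x 2 = -3 + 2 x$)
$G{\left(r \right)} = -9 + r$ ($G{\left(r \right)} = \left(\left(-3 + 2 \left(-4\right)\right) + r\right) + \frac{r + r}{r + 0} = \left(\left(-3 - 8\right) + r\right) + \frac{2 r}{r} = \left(-11 + r\right) + 2 = -9 + r$)
$n = 60$ ($n = \left(-9 + 4\right) - -65 = -5 + 65 = 60$)
$-93 - \left(n - -71\right) = -93 - \left(60 - -71\right) = -93 - \left(60 + 71\right) = -93 - 131 = -224$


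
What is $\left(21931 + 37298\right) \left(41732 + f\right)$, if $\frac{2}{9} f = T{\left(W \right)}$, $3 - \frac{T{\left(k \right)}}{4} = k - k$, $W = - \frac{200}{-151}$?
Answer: $2474942994$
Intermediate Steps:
$W = \frac{200}{151}$ ($W = \left(-200\right) \left(- \frac{1}{151}\right) = \frac{200}{151} \approx 1.3245$)
$T{\left(k \right)} = 12$ ($T{\left(k \right)} = 12 - 4 \left(k - k\right) = 12 - 0 = 12 + 0 = 12$)
$f = 54$ ($f = \frac{9}{2} \cdot 12 = 54$)
$\left(21931 + 37298\right) \left(41732 + f\right) = \left(21931 + 37298\right) \left(41732 + 54\right) = 59229 \cdot 41786 = 2474942994$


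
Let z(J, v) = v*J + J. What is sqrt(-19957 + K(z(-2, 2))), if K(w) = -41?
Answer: 3*I*sqrt(2222) ≈ 141.41*I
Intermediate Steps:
z(J, v) = J + J*v (z(J, v) = J*v + J = J + J*v)
sqrt(-19957 + K(z(-2, 2))) = sqrt(-19957 - 41) = sqrt(-19998) = 3*I*sqrt(2222)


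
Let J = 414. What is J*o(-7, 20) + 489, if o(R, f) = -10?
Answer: -3651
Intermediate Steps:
J*o(-7, 20) + 489 = 414*(-10) + 489 = -4140 + 489 = -3651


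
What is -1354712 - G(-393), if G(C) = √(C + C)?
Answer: -1354712 - I*√786 ≈ -1.3547e+6 - 28.036*I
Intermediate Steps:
G(C) = √2*√C (G(C) = √(2*C) = √2*√C)
-1354712 - G(-393) = -1354712 - √2*√(-393) = -1354712 - √2*I*√393 = -1354712 - I*√786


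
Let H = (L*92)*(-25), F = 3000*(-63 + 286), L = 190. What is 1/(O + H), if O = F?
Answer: 1/232000 ≈ 4.3103e-6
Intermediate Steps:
F = 669000 (F = 3000*223 = 669000)
O = 669000
H = -437000 (H = (190*92)*(-25) = 17480*(-25) = -437000)
1/(O + H) = 1/(669000 - 437000) = 1/232000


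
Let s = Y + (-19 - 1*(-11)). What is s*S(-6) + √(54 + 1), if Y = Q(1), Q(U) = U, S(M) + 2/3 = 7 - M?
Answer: -259/3 + √55 ≈ -78.917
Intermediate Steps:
S(M) = 19/3 - M (S(M) = -⅔ + (7 - M) = 19/3 - M)
Y = 1
s = -7 (s = 1 + (-19 - 1*(-11)) = 1 + (-19 + 11) = 1 - 8 = -7)
s*S(-6) + √(54 + 1) = -7*(19/3 - 1*(-6)) + √(54 + 1) = -7*(19/3 + 6) + √55 = -7*37/3 + √55 = -259/3 + √55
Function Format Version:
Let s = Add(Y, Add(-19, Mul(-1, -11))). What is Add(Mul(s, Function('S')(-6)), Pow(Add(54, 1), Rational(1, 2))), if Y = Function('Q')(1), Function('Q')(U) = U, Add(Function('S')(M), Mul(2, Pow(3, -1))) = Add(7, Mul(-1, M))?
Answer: Add(Rational(-259, 3), Pow(55, Rational(1, 2))) ≈ -78.917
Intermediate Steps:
Function('S')(M) = Add(Rational(19, 3), Mul(-1, M)) (Function('S')(M) = Add(Rational(-2, 3), Add(7, Mul(-1, M))) = Add(Rational(19, 3), Mul(-1, M)))
Y = 1
s = -7 (s = Add(1, Add(-19, Mul(-1, -11))) = Add(1, Add(-19, 11)) = Add(1, -8) = -7)
Add(Mul(s, Function('S')(-6)), Pow(Add(54, 1), Rational(1, 2))) = Add(Mul(-7, Add(Rational(19, 3), Mul(-1, -6))), Pow(Add(54, 1), Rational(1, 2))) = Add(Mul(-7, Add(Rational(19, 3), 6)), Pow(55, Rational(1, 2))) = Add(Mul(-7, Rational(37, 3)), Pow(55, Rational(1, 2))) = Add(Rational(-259, 3), Pow(55, Rational(1, 2)))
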